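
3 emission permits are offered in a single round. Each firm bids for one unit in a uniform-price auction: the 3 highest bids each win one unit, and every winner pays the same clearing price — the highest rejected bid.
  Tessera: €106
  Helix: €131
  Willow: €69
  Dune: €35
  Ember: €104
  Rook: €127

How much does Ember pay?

Ember pays €0

Ordering the bids: 131 (Helix), 127 (Rook), 106 (Tessera), 104 (Ember), 69 (Willow), …
Top 3: Helix, Rook, Tessera.
First losing bid is Ember's €104, which sets the uniform price.
Ember does not win → pays €0.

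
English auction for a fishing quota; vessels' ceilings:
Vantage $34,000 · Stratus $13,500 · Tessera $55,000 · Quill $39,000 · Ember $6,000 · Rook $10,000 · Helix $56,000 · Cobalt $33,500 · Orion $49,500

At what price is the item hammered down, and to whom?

Helix wins at $55,000

Ascending (English) auction: the price rises until one bidder remains; the winner pays the price at which the last rival dropped out.
Sorting limits: 56,000 (Helix) > 55,000 (Tessera) > 49,500 (Orion) > 39,000 (Quill) > 34,000 (Vantage) > 33,500 (Cobalt) > …
Tessera is the last rival to drop out, at $55,000; Helix remains and wins at that price.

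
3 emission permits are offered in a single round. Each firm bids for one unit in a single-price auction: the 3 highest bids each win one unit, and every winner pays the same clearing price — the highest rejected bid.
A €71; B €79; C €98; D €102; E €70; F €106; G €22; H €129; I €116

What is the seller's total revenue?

Ordering the bids: 129 (H), 116 (I), 106 (F), 102 (D), 98 (C), …
Winners (3 units): H, I, F.
Highest unsuccessful bid: €102 → clearing price.
Total revenue = 3 × €102 = €306.

Total revenue: €306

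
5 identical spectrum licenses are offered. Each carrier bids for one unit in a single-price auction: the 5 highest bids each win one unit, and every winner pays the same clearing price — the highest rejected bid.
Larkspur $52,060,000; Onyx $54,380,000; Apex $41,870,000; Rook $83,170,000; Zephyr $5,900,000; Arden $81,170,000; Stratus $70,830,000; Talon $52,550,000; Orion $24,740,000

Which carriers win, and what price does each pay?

Sorting: 83,170,000 (Rook), 81,170,000 (Arden), 70,830,000 (Stratus), 54,380,000 (Onyx), 52,550,000 (Talon), 52,060,000 (Larkspur), 41,870,000 (Apex), …
The 5 highest are Rook, Arden, Stratus, Onyx, Talon.
First losing bid is Larkspur's $52,060,000, which sets the uniform price.

Rook, Arden, Stratus, Onyx, Talon; each pays $52,060,000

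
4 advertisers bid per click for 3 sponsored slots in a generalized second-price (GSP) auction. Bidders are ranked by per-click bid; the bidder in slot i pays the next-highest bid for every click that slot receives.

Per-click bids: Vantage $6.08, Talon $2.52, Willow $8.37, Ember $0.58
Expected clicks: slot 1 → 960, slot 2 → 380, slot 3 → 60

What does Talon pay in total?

Per-click bids in order: $8.37 (Willow) > $6.08 (Vantage) > $2.52 (Talon) > $0.58 (Ember)
Talon holds slot 3 → pays next bid $0.58 × 60 clicks = $34.80.

Talon pays $34.80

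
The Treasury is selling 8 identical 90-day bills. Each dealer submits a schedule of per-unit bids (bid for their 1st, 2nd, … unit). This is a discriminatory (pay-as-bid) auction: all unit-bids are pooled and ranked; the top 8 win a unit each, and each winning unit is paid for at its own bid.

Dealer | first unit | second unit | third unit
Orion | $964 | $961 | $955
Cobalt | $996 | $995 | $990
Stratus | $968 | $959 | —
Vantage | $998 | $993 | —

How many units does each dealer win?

Pooled unit-bids ranked (top 8): 998 (Vantage-1), 996 (Cobalt-1), 995 (Cobalt-2), 993 (Vantage-2), 990 (Cobalt-3), 968 (Stratus-1), 964 (Orion-1), 961 (Orion-2)
Next rejected bid: $959 (not a price — pay-as-bid).
Allocation: Cobalt 3, Orion 2, Stratus 1, Vantage 2.

Cobalt 3, Orion 2, Stratus 1, Vantage 2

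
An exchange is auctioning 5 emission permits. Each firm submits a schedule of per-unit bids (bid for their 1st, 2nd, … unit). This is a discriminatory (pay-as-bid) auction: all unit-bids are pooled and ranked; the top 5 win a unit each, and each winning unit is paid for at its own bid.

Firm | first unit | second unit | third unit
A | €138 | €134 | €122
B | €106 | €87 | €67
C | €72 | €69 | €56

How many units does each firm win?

Merging the schedules and taking the best 5: 138 (A-1), 134 (A-2), 122 (A-3), 106 (B-1), 87 (B-2)
Next rejected bid: €72 (not a price — pay-as-bid).
Allocation: A 3, B 2.

A 3, B 2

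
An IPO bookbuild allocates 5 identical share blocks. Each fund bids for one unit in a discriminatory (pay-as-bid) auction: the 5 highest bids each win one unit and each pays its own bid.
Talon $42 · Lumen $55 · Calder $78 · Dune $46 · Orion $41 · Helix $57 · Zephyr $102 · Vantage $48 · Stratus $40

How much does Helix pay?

Helix pays $57

Bids ranked high→low: 102 (Zephyr), 78 (Calder), 57 (Helix), 55 (Lumen), 48 (Vantage), 46 (Dune), 42 (Talon), …
Top 5: Zephyr, Calder, Helix, Lumen, Vantage.
Helix wins → own bid $57.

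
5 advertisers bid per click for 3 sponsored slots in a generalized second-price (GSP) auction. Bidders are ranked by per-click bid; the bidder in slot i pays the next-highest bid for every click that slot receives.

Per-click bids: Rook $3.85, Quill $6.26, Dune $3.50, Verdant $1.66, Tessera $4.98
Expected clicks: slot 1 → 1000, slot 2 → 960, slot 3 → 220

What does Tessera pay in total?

Tessera pays $3696.00

Ranked by bid: $6.26 (Quill) > $4.98 (Tessera) > $3.85 (Rook) > $3.50 (Dune) > …
Tessera holds slot 2 → pays next bid $3.85 × 960 clicks = $3696.00.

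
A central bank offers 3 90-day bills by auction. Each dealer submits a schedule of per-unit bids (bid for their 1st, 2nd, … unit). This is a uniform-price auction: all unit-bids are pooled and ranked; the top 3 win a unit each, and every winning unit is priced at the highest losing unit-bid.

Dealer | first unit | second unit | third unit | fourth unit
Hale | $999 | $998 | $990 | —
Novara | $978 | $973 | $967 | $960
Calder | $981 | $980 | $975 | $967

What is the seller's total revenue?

Total revenue: $2,943

All unit-bids, highest first — top 3: 999 (Hale-1), 998 (Hale-2), 990 (Hale-3)
The (k+1)-th unit-bid is $981.
Allocation: Hale 3. Every unit priced at $981.
Revenue = 3 × 981 = $2,943.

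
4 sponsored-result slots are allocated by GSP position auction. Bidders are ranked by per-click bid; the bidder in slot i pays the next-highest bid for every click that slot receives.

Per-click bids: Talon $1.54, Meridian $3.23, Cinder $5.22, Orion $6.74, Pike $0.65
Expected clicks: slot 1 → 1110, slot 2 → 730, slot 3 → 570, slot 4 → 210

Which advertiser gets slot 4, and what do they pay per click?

Per-click bids in order: $6.74 (Orion) > $5.22 (Cinder) > $3.23 (Meridian) > $1.54 (Talon) > $0.65 (Pike)
Slot 4 goes to the fourth-ranked bidder, Talon, who pays the next bid down: $0.65/click.

Talon; $0.65 per click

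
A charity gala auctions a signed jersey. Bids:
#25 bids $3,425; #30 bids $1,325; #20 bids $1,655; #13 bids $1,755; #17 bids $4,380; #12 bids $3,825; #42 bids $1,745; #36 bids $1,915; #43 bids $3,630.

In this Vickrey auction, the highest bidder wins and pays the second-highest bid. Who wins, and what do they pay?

#17 pays $3,825

Bids ranked: 4,380 (#17) > 3,825 (#12) > 3,630 (#43) > 3,425 (#25) > 1,915 (#36) > 1,755 (#13) > …
Second-price: #17 pays #12's bid of $3,825.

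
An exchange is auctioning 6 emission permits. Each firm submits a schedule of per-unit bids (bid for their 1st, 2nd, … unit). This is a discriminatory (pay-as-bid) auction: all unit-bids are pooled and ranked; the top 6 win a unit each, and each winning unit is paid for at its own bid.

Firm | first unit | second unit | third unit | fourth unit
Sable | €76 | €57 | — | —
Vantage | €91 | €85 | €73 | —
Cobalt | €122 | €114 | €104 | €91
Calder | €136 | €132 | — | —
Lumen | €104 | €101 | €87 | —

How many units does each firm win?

Calder 2, Cobalt 3, Lumen 1

Pooled unit-bids ranked (top 6): 136 (Calder-1), 132 (Calder-2), 122 (Cobalt-1), 114 (Cobalt-2), 104 (Cobalt-3), 104 (Lumen-1)
Next rejected bid: €101 (not a price — pay-as-bid).
Allocation: Calder 2, Cobalt 3, Lumen 1.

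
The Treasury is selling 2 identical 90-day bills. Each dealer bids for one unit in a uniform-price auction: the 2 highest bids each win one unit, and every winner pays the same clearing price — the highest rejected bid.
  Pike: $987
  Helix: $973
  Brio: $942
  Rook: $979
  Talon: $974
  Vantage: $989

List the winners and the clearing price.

Bids ranked high→low: 989 (Vantage), 987 (Pike), 979 (Rook), 974 (Talon), …
Winners (2 units): Vantage, Pike.
Clearing price = highest rejected bid = $979.

Vantage, Pike; each pays $979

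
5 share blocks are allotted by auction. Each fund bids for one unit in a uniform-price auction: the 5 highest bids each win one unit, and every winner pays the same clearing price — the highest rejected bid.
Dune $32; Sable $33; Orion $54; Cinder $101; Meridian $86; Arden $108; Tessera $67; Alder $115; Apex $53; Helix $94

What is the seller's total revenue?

Total revenue: $335

Sorting: 115 (Alder), 108 (Arden), 101 (Cinder), 94 (Helix), 86 (Meridian), 67 (Tessera), 54 (Orion), …
Winners (5 units): Alder, Arden, Cinder, Helix, Meridian.
Clearing price = highest rejected bid = $67.
Total revenue = 5 × $67 = $335.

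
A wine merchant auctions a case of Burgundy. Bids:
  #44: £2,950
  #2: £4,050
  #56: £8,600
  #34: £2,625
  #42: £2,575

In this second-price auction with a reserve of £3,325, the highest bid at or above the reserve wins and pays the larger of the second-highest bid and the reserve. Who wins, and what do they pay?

#56 pays £4,050

Second-price auction with a reserve of £3,325: the highest bid at or above the reserve wins and pays the larger of the second-highest bid and the reserve.
Bids in order: 8,600 (#56) > 4,050 (#2) > 2,950 (#44) > 2,625 (#34) > 2,575 (#42)
Highest eligible bid: #56 at £8,600.
max(second-highest £4,050, reserve £3,325) = £4,050; the reserve does not bind.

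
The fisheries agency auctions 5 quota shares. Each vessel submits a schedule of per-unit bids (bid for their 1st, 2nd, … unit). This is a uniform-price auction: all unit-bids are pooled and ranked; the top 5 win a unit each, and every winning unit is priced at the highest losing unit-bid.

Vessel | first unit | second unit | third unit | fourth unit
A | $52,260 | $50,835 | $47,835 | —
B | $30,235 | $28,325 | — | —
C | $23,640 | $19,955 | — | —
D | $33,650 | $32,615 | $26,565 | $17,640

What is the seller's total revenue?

Total revenue: $151,175

Pooled unit-bids ranked (top 5): 52,260 (A-1), 50,835 (A-2), 47,835 (A-3), 33,650 (D-1), 32,615 (D-2)
Highest rejected unit-bid = $30,235.
Allocation: A 3, D 2. Every unit priced at $30,235.
Revenue = 5 × 30,235 = $151,175.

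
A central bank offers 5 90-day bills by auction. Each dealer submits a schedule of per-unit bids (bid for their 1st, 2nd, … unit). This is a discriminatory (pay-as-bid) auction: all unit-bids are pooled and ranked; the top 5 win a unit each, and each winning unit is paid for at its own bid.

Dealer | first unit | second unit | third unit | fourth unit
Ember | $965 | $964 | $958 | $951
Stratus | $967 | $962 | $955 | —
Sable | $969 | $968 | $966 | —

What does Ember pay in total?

Ember pays $965

Merging the schedules and taking the best 5: 969 (Sable-1), 968 (Sable-2), 967 (Stratus-1), 966 (Sable-3), 965 (Ember-1)
Next rejected bid: $964 (not a price — pay-as-bid).
Ember's winning unit-bids: 965 = $965.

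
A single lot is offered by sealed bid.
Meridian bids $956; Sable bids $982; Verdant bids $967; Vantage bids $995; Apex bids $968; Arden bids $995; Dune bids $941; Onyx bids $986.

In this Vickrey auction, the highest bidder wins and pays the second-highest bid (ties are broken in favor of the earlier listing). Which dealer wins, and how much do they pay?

Vantage pays $995

Bids ranked: 995 (Vantage) > 995 (Arden) > 986 (Onyx) > 982 (Sable) > 968 (Apex) > 967 (Verdant) > …
Vantage and Arden tie at $995; tie-break gives it to Vantage.
Second-price: Vantage pays Arden's bid of $995.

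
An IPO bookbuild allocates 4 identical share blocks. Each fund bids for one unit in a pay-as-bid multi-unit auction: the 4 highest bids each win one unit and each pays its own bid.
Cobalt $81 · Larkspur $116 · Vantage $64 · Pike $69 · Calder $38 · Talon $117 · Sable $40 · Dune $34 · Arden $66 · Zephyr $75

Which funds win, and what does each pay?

Talon $117, Larkspur $116, Cobalt $81, Zephyr $75

Sorting: 117 (Talon), 116 (Larkspur), 81 (Cobalt), 75 (Zephyr), 69 (Pike), 66 (Arden), …
The 4 highest are Talon, Larkspur, Cobalt, Zephyr.
Each winner pays its own bid: Talon $117, Larkspur $116, Cobalt $81, Zephyr $75.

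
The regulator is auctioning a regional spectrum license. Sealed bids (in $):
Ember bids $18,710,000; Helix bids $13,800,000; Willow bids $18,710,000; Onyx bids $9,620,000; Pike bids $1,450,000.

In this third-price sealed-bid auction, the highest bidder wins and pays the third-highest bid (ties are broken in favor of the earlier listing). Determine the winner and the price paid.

Ember pays $13,800,000

Bids in order: 18,710,000 (Ember) > 18,710,000 (Willow) > 13,800,000 (Helix) > 9,620,000 (Onyx) > 1,450,000 (Pike)
Tie at $18,710,000 → Ember wins by tie-break.
Ember wins; payment is bid #3 in the ranking = $13,800,000.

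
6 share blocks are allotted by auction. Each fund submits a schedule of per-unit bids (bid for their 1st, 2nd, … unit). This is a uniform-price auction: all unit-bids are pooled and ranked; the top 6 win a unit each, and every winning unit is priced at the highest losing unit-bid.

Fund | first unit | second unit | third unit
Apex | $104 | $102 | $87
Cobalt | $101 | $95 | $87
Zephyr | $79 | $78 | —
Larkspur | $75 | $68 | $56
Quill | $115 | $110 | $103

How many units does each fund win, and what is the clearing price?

Apex 2, Cobalt 1, Quill 3; clearing price $95

Pooled unit-bids ranked (top 6): 115 (Quill-1), 110 (Quill-2), 104 (Apex-1), 103 (Quill-3), 102 (Apex-2), 101 (Cobalt-1)
Highest rejected unit-bid = $95.
Allocation: Apex 2, Cobalt 1, Quill 3.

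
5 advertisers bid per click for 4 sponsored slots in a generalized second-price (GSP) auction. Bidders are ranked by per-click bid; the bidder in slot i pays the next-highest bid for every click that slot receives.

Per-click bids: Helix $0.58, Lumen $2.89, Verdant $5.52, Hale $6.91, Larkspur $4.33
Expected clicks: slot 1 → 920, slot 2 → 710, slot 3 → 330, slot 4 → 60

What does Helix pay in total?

Helix pays $0.00

Sorting advertisers: $6.91 (Hale) > $5.52 (Verdant) > $4.33 (Larkspur) > $2.89 (Lumen) > $0.58 (Helix)
Helix ranks below slot 4 → no slot, pays nothing.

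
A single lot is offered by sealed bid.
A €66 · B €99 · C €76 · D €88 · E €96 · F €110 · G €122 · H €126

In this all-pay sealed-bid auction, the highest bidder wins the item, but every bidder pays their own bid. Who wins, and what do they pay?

Bids ranked: 126 (H) > 122 (G) > 110 (F) > 99 (B) > 96 (E) > 88 (D) > …
H is highest and takes the item; every bidder forfeits their bid.

H pays €126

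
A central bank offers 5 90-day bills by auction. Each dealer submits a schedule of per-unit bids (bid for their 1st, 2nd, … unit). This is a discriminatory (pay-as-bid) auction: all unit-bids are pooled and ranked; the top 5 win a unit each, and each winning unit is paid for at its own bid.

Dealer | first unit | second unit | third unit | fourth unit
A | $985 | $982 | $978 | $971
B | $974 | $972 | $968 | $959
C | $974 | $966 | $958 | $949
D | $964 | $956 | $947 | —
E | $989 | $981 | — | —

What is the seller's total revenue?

Pooled unit-bids ranked (top 5): 989 (E-1), 985 (A-1), 982 (A-2), 981 (E-2), 978 (A-3)
Next rejected bid: $974 (not a price — pay-as-bid).
Each winning unit pays its own bid.
Revenue = 989 + 985 + 982 + 981 + 978 = $4,915.

Total revenue: $4,915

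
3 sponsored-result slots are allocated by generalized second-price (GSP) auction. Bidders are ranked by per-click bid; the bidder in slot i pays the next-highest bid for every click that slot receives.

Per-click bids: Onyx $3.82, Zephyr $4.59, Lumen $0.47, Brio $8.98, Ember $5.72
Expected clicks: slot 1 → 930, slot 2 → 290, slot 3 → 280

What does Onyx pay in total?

Onyx pays $0.00

Per-click bids in order: $8.98 (Brio) > $5.72 (Ember) > $4.59 (Zephyr) > $3.82 (Onyx) > …
Onyx ranks below slot 3 → no slot, pays nothing.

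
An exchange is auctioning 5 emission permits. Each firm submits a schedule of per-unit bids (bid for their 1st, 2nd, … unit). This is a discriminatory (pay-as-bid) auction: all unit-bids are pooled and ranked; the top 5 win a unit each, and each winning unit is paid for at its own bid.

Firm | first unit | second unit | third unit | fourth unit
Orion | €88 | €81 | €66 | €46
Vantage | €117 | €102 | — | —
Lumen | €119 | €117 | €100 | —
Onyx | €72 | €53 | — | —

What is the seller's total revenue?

All unit-bids, highest first — top 5: 119 (Lumen-1), 117 (Vantage-1), 117 (Lumen-2), 102 (Vantage-2), 100 (Lumen-3)
Next rejected bid: €88 (not a price — pay-as-bid).
Each winning unit pays its own bid.
Revenue = 119 + 117 + 117 + 102 + 100 = €555.

Total revenue: €555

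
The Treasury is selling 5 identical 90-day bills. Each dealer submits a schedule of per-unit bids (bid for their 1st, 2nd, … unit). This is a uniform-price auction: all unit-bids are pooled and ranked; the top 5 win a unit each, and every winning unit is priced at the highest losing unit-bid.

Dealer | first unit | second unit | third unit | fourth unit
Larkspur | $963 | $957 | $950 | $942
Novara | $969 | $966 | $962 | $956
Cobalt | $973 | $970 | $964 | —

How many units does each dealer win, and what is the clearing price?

Cobalt 3, Novara 2; clearing price $963

Pooled unit-bids ranked (top 5): 973 (Cobalt-1), 970 (Cobalt-2), 969 (Novara-1), 966 (Novara-2), 964 (Cobalt-3)
First bid not allocated: $963.
Allocation: Cobalt 3, Novara 2.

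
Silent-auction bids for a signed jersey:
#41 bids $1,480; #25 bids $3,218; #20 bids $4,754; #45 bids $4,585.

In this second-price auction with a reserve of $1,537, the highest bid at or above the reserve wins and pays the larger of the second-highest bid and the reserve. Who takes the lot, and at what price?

#20 pays $4,585

Bids ranked: 4,754 (#20) > 4,585 (#45) > 3,218 (#25) > 1,480 (#41)
#20 has the top bid at or above the reserve ($4,754).
Second-highest bid $4,585 exceeds the reserve $1,537 → payment $4,585.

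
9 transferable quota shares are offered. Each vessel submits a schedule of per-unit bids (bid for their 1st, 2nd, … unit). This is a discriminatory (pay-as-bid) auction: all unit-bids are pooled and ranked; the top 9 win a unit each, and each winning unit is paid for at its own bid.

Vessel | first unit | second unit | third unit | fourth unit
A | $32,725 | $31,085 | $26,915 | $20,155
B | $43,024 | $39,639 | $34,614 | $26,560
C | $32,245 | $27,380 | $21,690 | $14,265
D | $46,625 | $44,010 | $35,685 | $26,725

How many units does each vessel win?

A 2, B 3, C 1, D 3

All unit-bids, highest first — top 9: 46,625 (D-1), 44,010 (D-2), 43,024 (B-1), 39,639 (B-2), 35,685 (D-3), 34,614 (B-3), 32,725 (A-1), 32,245 (C-1), 31,085 (A-2)
Next rejected bid: $27,380 (not a price — pay-as-bid).
Allocation: A 2, B 3, C 1, D 3.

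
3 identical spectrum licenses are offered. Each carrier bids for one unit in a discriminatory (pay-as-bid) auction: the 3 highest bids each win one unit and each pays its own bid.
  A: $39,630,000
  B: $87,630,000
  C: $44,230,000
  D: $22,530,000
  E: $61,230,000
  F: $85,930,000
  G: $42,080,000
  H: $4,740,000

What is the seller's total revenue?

Sorting: 87,630,000 (B), 85,930,000 (F), 61,230,000 (E), 44,230,000 (C), 42,080,000 (G), …
Top 3: B, F, E.
Total revenue = 87,630,000 + 85,930,000 + 61,230,000 = $234,790,000.

Total revenue: $234,790,000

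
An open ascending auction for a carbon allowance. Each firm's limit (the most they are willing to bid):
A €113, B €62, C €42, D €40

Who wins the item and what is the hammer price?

A wins at €62

Limits ranked: 113 (A) > 62 (B) > 42 (C) > 40 (D)
B is the last rival to drop out, at €62; A remains and wins at that price.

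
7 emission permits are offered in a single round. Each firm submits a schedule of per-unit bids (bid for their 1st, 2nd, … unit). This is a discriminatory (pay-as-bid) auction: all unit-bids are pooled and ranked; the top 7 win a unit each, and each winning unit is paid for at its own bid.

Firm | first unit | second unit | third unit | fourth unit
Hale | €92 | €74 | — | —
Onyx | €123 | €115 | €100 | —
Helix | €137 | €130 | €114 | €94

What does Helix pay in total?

All unit-bids, highest first — top 7: 137 (Helix-1), 130 (Helix-2), 123 (Onyx-1), 115 (Onyx-2), 114 (Helix-3), 100 (Onyx-3), 94 (Helix-4)
Next rejected bid: €92 (not a price — pay-as-bid).
Helix's winning unit-bids: 137 + 130 + 114 + 94 = €475.

Helix pays €475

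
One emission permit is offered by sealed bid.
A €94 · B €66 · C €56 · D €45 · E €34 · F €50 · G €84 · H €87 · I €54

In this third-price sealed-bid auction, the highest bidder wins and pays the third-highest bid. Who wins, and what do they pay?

Rule: the highest bidder wins and pays the third-highest bid.
Bids in order: 94 (A) > 87 (H) > 84 (G) > 66 (B) > 56 (C) > 54 (I) > …
A is highest; pays the third-highest bid, €84.

A pays €84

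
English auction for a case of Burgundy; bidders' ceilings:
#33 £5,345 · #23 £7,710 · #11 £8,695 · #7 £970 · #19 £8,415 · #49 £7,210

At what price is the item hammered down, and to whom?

Sorting limits: 8,695 (#11) > 8,415 (#19) > 7,710 (#23) > 7,210 (#49) > 5,345 (#33) > 970 (#7)
#19 is the last rival to drop out, at £8,415; #11 remains and wins at that price.

#11 wins at £8,415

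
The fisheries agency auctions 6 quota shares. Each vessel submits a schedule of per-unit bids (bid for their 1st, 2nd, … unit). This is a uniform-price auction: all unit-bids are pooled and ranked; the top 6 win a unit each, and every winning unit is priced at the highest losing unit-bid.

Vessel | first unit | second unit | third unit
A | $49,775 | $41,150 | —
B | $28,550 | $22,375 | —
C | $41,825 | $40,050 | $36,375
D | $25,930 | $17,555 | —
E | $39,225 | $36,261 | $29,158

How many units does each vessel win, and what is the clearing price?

A 2, C 3, E 1; clearing price $36,261

Merging the schedules and taking the best 6: 49,775 (A-1), 41,825 (C-1), 41,150 (A-2), 40,050 (C-2), 39,225 (E-1), 36,375 (C-3)
First bid not allocated: $36,261.
Allocation: A 2, C 3, E 1.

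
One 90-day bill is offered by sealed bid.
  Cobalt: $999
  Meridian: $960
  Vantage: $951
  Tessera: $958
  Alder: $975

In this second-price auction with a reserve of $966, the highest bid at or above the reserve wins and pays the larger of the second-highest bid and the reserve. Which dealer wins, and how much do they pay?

Cobalt pays $975

Bids ranked: 999 (Cobalt) > 975 (Alder) > 960 (Meridian) > 958 (Tessera) > 951 (Vantage)
Highest eligible bid: Cobalt at $999.
Second-highest bid $975 exceeds the reserve $966 → payment $975.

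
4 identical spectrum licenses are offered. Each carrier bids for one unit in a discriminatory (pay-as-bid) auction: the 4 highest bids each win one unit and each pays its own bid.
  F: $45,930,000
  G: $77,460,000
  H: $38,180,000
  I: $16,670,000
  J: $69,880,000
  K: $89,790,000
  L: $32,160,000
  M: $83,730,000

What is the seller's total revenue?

Total revenue: $320,860,000

Bids ranked high→low: 89,790,000 (K), 83,730,000 (M), 77,460,000 (G), 69,880,000 (J), 45,930,000 (F), 38,180,000 (H), …
The 4 highest are K, M, G, J.
Total revenue = 89,790,000 + 83,730,000 + 77,460,000 + 69,880,000 = $320,860,000.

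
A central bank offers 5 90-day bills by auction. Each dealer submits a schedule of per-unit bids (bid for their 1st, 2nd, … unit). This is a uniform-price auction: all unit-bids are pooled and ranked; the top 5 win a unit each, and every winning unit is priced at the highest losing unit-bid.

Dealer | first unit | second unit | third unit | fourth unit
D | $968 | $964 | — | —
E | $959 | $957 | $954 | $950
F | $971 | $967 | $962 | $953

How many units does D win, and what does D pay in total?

Merging the schedules and taking the best 5: 971 (F-1), 968 (D-1), 967 (F-2), 964 (D-2), 962 (F-3)
First bid not allocated: $959.
D wins 2 unit(s) at $959 each.

D: 2 units, pays $1,918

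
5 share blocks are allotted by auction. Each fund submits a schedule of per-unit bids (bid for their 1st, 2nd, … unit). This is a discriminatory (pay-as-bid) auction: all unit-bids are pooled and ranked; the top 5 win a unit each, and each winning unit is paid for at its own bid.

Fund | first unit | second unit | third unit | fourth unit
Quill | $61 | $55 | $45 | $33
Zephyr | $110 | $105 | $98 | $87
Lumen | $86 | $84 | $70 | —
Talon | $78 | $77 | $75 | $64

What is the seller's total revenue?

Merging the schedules and taking the best 5: 110 (Zephyr-1), 105 (Zephyr-2), 98 (Zephyr-3), 87 (Zephyr-4), 86 (Lumen-1)
Next rejected bid: $84 (not a price — pay-as-bid).
Each winning unit pays its own bid.
Revenue = 110 + 105 + 98 + 87 + 86 = $486.

Total revenue: $486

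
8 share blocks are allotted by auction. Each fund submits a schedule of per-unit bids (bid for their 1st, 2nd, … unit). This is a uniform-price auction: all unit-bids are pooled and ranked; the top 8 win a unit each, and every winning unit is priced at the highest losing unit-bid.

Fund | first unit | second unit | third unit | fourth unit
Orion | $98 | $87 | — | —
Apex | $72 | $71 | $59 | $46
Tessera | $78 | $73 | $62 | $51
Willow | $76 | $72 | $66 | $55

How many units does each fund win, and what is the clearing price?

Pooled unit-bids ranked (top 8): 98 (Orion-1), 87 (Orion-2), 78 (Tessera-1), 76 (Willow-1), 73 (Tessera-2), 72 (Apex-1), 72 (Willow-2), 71 (Apex-2)
Highest rejected unit-bid = $66.
Allocation: Apex 2, Orion 2, Tessera 2, Willow 2.

Apex 2, Orion 2, Tessera 2, Willow 2; clearing price $66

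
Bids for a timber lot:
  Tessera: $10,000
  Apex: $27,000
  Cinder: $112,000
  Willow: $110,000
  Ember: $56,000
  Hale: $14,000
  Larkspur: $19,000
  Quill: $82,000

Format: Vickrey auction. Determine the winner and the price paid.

Cinder pays $110,000

Vickrey auction: the highest bidder wins and pays the second-highest bid.
Bids in order: 112,000 (Cinder) > 110,000 (Willow) > 82,000 (Quill) > 56,000 (Ember) > 27,000 (Apex) > 19,000 (Larkspur) > …
Second-price: Cinder pays Willow's bid of $110,000.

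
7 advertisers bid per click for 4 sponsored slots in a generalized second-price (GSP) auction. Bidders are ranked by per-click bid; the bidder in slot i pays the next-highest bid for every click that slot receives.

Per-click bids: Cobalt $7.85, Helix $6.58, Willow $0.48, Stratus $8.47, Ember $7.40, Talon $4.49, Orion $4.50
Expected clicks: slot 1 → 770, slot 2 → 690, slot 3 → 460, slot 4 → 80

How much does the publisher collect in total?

Per-click bids in order: $8.47 (Stratus) > $7.85 (Cobalt) > $7.40 (Ember) > $6.58 (Helix) > $4.50 (Orion) > …
Slot 1: Stratus pays $7.85 × 770 = $6044.50
Slot 2: Cobalt pays $7.40 × 690 = $5106.00
Slot 3: Ember pays $6.58 × 460 = $3026.80
Slot 4: Helix pays $4.50 × 80 = $360.00
Total = $14537.30

Total revenue: $14537.30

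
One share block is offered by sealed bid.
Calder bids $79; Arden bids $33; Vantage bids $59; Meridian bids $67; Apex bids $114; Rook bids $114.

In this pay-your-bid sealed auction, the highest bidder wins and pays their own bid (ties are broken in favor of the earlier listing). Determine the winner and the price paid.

Sorting bids: 114 (Apex) > 114 (Rook) > 79 (Calder) > 67 (Meridian) > 59 (Vantage) > 33 (Arden)
Tie at $114 → Apex wins by tie-break.
Apex is highest → pays own bid, $114.

Apex pays $114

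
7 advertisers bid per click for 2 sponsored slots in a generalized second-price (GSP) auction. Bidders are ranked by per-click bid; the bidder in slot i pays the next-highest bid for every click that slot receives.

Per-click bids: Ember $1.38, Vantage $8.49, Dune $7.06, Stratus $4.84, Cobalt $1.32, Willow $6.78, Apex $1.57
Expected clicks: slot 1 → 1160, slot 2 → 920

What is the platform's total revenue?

Total revenue: $14427.20

Per-click bids in order: $8.49 (Vantage) > $7.06 (Dune) > $6.78 (Willow) > …
Slot 1: Vantage pays $7.06 × 1160 = $8189.60
Slot 2: Dune pays $6.78 × 920 = $6237.60
Total = $14427.20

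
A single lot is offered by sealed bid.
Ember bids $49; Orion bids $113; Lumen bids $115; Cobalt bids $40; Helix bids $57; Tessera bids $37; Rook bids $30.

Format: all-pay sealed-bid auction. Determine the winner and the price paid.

Lumen pays $115

Rule: the highest bidder wins the item, but every bidder pays their own bid.
Sorting bids: 115 (Lumen) > 113 (Orion) > 57 (Helix) > 49 (Ember) > 40 (Cobalt) > 37 (Tessera) > …
Lumen wins with the top bid; all bids are sunk regardless.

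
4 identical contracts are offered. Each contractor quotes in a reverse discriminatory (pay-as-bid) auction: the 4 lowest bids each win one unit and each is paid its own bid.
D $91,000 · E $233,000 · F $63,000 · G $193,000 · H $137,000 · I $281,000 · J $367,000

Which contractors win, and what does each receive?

Ordering the bids: 63,000 (F), 91,000 (D), 137,000 (H), 193,000 (G), 233,000 (E), 281,000 (I), …
Lowest 4: F, D, H, G.
Each winner is paid its own bid: F $63,000, D $91,000, H $137,000, G $193,000.

F $63,000, D $91,000, H $137,000, G $193,000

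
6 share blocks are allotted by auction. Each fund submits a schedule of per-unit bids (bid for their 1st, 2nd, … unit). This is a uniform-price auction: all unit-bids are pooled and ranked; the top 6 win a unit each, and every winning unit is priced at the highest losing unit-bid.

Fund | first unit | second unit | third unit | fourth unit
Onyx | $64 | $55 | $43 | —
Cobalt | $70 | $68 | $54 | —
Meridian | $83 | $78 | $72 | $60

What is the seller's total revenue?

Total revenue: $360

Pooled unit-bids ranked (top 6): 83 (Meridian-1), 78 (Meridian-2), 72 (Meridian-3), 70 (Cobalt-1), 68 (Cobalt-2), 64 (Onyx-1)
Highest rejected unit-bid = $60.
Allocation: Cobalt 2, Meridian 3, Onyx 1. Every unit priced at $60.
Revenue = 6 × 60 = $360.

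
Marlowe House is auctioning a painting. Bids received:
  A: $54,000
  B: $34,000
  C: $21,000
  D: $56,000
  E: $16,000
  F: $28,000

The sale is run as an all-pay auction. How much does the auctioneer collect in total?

Rule: the highest bidder wins the item, but every bidder pays their own bid.
Bids ranked: 56,000 (D) > 54,000 (A) > 34,000 (B) > 28,000 (F) > 21,000 (C) > 16,000 (E)
D wins with the top bid; all bids are sunk regardless.
Every bidder forfeits their bid regardless of winning.
Revenue = 54,000 + 34,000 + 21,000 + 56,000 + 16,000 + 28,000 = $209,000.

Total revenue: $209,000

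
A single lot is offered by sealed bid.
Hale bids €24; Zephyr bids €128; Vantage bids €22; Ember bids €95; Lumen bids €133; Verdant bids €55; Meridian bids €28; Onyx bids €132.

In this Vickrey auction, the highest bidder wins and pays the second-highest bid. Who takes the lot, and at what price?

Lumen pays €132

Bids ranked: 133 (Lumen) > 132 (Onyx) > 128 (Zephyr) > 95 (Ember) > 55 (Verdant) > 28 (Meridian) > …
Second-price: Lumen pays Onyx's bid of €132.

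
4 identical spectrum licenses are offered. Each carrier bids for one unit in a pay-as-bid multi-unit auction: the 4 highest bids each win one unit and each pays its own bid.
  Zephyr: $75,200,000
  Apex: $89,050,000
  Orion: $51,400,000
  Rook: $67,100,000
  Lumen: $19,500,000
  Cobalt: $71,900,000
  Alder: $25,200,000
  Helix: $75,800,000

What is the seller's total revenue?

Sorting: 89,050,000 (Apex), 75,800,000 (Helix), 75,200,000 (Zephyr), 71,900,000 (Cobalt), 67,100,000 (Rook), 51,400,000 (Orion), …
Winners (4 units): Apex, Helix, Zephyr, Cobalt.
Total revenue = 89,050,000 + 75,800,000 + 75,200,000 + 71,900,000 = $311,950,000.

Total revenue: $311,950,000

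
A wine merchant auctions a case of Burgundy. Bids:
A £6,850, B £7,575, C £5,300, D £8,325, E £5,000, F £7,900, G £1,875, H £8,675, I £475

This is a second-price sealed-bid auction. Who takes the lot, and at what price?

Bids in order: 8,675 (H) > 8,325 (D) > 7,900 (F) > 7,575 (B) > 6,850 (A) > 5,300 (C) > …
Second-price: H pays D's bid of £8,325.

H pays £8,325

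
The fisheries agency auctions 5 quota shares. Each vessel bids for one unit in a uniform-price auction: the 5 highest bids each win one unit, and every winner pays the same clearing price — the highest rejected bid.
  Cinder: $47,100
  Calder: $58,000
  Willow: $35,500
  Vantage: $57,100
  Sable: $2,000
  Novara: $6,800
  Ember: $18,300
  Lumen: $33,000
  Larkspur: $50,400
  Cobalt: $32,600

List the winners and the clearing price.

Calder, Vantage, Larkspur, Cinder, Willow; each pays $33,000

Sorting: 58,000 (Calder), 57,100 (Vantage), 50,400 (Larkspur), 47,100 (Cinder), 35,500 (Willow), 33,000 (Lumen), 32,600 (Cobalt), …
Winners (5 units): Calder, Vantage, Larkspur, Cinder, Willow.
First losing bid is Lumen's $33,000, which sets the uniform price.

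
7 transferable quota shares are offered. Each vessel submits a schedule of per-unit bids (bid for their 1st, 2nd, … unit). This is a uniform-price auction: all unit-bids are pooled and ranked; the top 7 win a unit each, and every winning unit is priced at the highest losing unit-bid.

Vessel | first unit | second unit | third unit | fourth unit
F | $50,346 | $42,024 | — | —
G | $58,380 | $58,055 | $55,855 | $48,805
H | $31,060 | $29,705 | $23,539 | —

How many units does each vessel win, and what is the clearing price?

F 2, G 4, H 1; clearing price $29,705

Pooled unit-bids ranked (top 7): 58,380 (G-1), 58,055 (G-2), 55,855 (G-3), 50,346 (F-1), 48,805 (G-4), 42,024 (F-2), 31,060 (H-1)
First bid not allocated: $29,705.
Allocation: F 2, G 4, H 1.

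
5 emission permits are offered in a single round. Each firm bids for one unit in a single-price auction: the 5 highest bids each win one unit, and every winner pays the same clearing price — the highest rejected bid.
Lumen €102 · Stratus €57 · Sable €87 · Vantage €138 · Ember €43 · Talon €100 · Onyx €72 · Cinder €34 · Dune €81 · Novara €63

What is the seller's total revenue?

Total revenue: €360

Bids ranked high→low: 138 (Vantage), 102 (Lumen), 100 (Talon), 87 (Sable), 81 (Dune), 72 (Onyx), 63 (Novara), …
Top 5: Vantage, Lumen, Talon, Sable, Dune.
Highest unsuccessful bid: €72 → clearing price.
Total revenue = 5 × €72 = €360.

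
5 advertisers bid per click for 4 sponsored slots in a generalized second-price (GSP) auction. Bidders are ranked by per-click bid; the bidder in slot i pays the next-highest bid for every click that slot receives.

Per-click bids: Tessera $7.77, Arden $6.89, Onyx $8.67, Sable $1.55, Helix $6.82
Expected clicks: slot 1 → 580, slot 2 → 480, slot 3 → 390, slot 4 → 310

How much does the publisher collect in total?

Ranked by bid: $8.67 (Onyx) > $7.77 (Tessera) > $6.89 (Arden) > $6.82 (Helix) > $1.55 (Sable)
Slot 1: Onyx pays $7.77 × 580 = $4506.60
Slot 2: Tessera pays $6.89 × 480 = $3307.20
Slot 3: Arden pays $6.82 × 390 = $2659.80
Slot 4: Helix pays $1.55 × 310 = $480.50
Total = $10954.10

Total revenue: $10954.10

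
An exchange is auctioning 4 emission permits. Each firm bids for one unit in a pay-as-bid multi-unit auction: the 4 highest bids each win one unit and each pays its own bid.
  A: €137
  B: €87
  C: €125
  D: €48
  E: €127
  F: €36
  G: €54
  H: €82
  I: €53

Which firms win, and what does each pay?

A €137, E €127, C €125, B €87

Ordering the bids: 137 (A), 127 (E), 125 (C), 87 (B), 82 (H), 54 (G), …
The 4 highest are A, E, C, B.
Each winner pays its own bid: A €137, E €127, C €125, B €87.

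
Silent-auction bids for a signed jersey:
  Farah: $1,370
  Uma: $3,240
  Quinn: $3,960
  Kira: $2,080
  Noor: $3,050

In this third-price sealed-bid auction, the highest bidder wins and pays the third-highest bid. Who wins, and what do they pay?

Rule: the highest bidder wins and pays the third-highest bid.
Bids in order: 3,960 (Quinn) > 3,240 (Uma) > 3,050 (Noor) > 2,080 (Kira) > 1,370 (Farah)
Quinn is highest; pays the third-highest bid, $3,050.

Quinn pays $3,050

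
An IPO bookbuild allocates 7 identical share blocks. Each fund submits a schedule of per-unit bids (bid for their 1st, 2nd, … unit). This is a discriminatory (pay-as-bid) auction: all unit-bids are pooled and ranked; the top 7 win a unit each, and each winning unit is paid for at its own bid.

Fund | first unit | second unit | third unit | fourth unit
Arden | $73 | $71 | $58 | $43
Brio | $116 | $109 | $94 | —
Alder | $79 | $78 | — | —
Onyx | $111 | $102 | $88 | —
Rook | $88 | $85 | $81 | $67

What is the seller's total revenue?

Total revenue: $708

All unit-bids, highest first — top 7: 116 (Brio-1), 111 (Onyx-1), 109 (Brio-2), 102 (Onyx-2), 94 (Brio-3), 88 (Onyx-3), 88 (Rook-1)
Next rejected bid: $85 (not a price — pay-as-bid).
Each winning unit pays its own bid.
Revenue = 116 + 111 + 109 + 102 + 94 + 88 + 88 = $708.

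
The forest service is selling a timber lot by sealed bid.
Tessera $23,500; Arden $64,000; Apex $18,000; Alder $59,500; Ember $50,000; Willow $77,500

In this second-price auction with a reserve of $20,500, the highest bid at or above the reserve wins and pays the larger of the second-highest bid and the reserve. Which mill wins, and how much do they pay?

Rule: the highest bid at or above the reserve wins and pays the larger of the second-highest bid and the reserve.
Bids ranked: 77,500 (Willow) > 64,000 (Arden) > 59,500 (Alder) > 50,000 (Ember) > 23,500 (Tessera) > 18,000 (Apex)
Highest eligible bid: Willow at $77,500.
Second-highest bid $64,000 exceeds the reserve $20,500 → payment $64,000.

Willow pays $64,000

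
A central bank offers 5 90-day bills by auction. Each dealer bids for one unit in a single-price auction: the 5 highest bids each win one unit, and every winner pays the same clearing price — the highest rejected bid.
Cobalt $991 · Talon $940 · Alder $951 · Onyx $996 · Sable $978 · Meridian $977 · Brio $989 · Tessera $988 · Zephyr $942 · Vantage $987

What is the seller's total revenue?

Total revenue: $4,890

Bids ranked high→low: 996 (Onyx), 991 (Cobalt), 989 (Brio), 988 (Tessera), 987 (Vantage), 978 (Sable), 977 (Meridian), …
Top 5: Onyx, Cobalt, Brio, Tessera, Vantage.
Highest unsuccessful bid: $978 → clearing price.
Total revenue = 5 × $978 = $4,890.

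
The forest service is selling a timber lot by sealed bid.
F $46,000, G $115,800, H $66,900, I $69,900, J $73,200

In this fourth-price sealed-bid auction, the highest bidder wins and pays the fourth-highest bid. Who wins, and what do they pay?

Bids in order: 115,800 (G) > 73,200 (J) > 69,900 (I) > 66,900 (H) > 46,000 (F)
G is highest; pays the fourth-highest bid, $66,900.

G pays $66,900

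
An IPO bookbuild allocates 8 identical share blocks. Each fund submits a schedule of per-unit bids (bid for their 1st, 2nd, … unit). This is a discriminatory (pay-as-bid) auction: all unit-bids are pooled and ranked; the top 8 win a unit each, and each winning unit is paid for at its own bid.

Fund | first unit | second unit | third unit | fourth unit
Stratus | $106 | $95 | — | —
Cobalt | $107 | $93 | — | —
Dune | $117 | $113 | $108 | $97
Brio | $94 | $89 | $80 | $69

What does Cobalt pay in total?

Cobalt pays $107

Pooled unit-bids ranked (top 8): 117 (Dune-1), 113 (Dune-2), 108 (Dune-3), 107 (Cobalt-1), 106 (Stratus-1), 97 (Dune-4), 95 (Stratus-2), 94 (Brio-1)
Next rejected bid: $93 (not a price — pay-as-bid).
Cobalt's winning unit-bids: 107 = $107.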